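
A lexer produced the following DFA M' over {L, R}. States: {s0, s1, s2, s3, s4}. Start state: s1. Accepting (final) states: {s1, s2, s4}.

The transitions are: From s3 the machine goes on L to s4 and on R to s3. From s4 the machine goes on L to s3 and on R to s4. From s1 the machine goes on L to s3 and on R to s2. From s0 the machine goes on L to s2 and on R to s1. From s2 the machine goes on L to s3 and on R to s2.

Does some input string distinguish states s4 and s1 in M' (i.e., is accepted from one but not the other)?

States {s0} cannot be reached from the start state, so discard them.
P0 = {s1,s2,s4} | {s3}.
No further refinement is possible. Final partition (2 blocks): {s1,s2,s4} | {s3}.
s4 and s1 lie in the same block of the stable partition, so they are equivalent — no string distinguishes them.

No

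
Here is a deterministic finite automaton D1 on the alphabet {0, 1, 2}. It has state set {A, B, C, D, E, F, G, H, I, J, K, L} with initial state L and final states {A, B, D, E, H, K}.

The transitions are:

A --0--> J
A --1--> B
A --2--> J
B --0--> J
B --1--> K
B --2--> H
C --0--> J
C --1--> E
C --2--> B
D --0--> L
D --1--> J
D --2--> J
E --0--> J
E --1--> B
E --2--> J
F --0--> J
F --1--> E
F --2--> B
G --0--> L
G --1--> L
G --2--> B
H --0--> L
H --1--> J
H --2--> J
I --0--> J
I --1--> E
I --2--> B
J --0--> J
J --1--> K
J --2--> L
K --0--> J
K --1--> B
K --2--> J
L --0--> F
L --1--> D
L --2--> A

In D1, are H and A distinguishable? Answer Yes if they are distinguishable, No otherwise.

Yes

First remove the unreachable states {C,G,I}; 9 states remain.
P0 = {A,B,D,E,H,K} | {F,J,L}.
Refine {A,B,D,E,H,K} on symbol 1: members go to different blocks, giving {A,B,E,K} and {D,H}.
Split {A,B,E,K} by δ(·,2) → {A,E,K} and {B}.
Split {F,J,L} by δ(·,1) → {F,J} and {L}.
Split {F,J} by δ(·,2) → {F} and {J}.
The partition is now stable with 6 blocks: {A,E,K} | {F} | {D,H} | {B} | {L} | {J}.
H and A end up in different blocks, so they are distinguishable. For instance, the string '1' is accepted from only A.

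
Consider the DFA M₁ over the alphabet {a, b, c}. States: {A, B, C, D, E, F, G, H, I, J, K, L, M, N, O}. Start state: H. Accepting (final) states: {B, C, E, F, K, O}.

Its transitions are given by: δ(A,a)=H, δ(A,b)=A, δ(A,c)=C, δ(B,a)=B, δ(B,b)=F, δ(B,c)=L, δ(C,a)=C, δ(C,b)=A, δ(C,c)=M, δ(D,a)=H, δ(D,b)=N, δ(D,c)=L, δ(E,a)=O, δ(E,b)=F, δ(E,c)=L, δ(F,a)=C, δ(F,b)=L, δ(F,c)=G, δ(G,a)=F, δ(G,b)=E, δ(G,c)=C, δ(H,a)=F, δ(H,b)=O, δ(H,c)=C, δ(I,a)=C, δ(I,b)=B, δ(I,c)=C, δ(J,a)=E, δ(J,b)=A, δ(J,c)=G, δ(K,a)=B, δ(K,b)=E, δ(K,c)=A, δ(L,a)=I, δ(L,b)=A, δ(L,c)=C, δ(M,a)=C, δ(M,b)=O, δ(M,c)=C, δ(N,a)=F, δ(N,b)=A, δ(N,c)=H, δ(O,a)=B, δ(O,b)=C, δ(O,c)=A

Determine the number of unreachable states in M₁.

4

BFS from H reaches {A, B, C, E, F, G, H, I, L, M, O}; the 4 state(s) D, J, K, N are never visited.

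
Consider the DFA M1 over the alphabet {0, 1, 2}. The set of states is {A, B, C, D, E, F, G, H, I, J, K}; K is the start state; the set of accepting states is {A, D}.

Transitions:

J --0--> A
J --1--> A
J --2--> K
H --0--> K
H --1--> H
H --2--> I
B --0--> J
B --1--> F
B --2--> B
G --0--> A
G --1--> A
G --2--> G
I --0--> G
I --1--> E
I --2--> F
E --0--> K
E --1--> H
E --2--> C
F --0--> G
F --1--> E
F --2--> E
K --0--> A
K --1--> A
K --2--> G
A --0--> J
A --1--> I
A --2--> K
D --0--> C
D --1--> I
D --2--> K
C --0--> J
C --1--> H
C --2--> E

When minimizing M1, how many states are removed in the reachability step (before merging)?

2

BFS from K reaches {A, C, E, F, G, H, I, J, K}; the 2 state(s) B, D are never visited.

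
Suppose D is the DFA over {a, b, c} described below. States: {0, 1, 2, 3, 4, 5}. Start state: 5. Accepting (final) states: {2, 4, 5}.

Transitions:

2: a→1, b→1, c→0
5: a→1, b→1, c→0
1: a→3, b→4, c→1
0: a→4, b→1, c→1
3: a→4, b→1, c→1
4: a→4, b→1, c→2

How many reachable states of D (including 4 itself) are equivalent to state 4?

P0 = {2,4,5} | {0,1,3}.
Split {2,4,5} by δ(·,a) → {2,5} and {4}.
Refine {0,1,3} on symbol a: members go to different blocks, giving {0,3} and {1}.
No further refinement is possible. Final partition (4 blocks): {2,5} | {0,3} | {4} | {1}.
State 4 belongs to the block {4}, which has 1 states.

1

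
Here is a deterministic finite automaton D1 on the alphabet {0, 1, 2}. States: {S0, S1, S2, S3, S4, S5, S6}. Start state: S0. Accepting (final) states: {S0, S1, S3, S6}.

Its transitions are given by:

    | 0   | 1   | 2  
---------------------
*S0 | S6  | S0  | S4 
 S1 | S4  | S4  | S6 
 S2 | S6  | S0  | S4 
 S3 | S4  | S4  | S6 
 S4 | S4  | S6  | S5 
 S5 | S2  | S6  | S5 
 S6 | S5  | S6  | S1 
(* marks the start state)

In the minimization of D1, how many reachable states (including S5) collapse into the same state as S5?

1

First remove the unreachable states {S3}; 6 states remain.
P0 = {S0,S1,S6} | {S2,S4,S5}.
On input 0, block {S0,S1,S6} splits into {S1,S6} and {S0}.
On input 1, block {S1,S6} splits into {S1} and {S6}.
On input 0, block {S2,S4,S5} splits into {S4,S5} and {S2}.
On input 0, block {S4,S5} splits into {S4} and {S5}.
No further refinement is possible. Final partition (6 blocks): {S1} | {S4} | {S0} | {S6} | {S2} | {S5}.
State S5 belongs to the block {S5}, which has 1 states.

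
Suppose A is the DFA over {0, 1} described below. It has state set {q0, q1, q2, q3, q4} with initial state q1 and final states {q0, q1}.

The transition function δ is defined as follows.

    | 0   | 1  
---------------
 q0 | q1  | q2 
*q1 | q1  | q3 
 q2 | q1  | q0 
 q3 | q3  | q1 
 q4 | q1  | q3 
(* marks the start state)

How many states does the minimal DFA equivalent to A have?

Reachable states from the start: {q1,q3}. Unreachable: {q0,q2,q4} — drop them.
Start with accepting vs non-accepting: {q1} | {q3}.
No further refinement is possible. Final partition (2 blocks): {q1} | {q3}.

2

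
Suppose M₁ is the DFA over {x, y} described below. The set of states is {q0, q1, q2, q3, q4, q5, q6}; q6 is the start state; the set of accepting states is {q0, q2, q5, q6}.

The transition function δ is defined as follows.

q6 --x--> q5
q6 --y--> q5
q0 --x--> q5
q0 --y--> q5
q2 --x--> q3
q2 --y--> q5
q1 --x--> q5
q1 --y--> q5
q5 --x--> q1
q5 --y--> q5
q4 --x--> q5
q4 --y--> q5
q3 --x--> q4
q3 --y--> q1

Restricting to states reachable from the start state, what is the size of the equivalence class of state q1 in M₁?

1

First remove the unreachable states {q0,q2,q3,q4}; 3 states remain.
Start with accepting vs non-accepting: {q5,q6} | {q1}.
Split {q5,q6} by δ(·,x) → {q5} and {q6}.
Stable partition: {q5} | {q1} | {q6} — 3 equivalence classes.
State q1 belongs to the block {q1}, which has 1 states.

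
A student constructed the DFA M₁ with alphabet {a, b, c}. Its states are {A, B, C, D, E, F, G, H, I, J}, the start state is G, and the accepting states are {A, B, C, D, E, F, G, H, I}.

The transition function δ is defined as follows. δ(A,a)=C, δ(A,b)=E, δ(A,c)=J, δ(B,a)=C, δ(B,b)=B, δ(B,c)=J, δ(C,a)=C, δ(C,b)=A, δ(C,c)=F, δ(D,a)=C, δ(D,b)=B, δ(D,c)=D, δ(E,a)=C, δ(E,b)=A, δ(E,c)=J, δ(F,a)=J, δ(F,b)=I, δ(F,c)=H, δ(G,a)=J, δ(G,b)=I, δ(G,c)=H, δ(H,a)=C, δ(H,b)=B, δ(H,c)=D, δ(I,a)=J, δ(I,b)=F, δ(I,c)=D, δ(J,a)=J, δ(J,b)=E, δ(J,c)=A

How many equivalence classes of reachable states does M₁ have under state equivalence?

All states are reachable from the start state.
P0 = {A,B,C,D,E,F,G,H,I} | {J}.
On input a, block {A,B,C,D,E,F,G,H,I} splits into {A,B,C,D,E,H} and {F,G,I}.
Refine {A,B,C,D,E,H} on symbol c: members go to different blocks, giving {A,B,E} and {D,H} and {C}.
Stable partition: {A,B,E} | {J} | {F,G,I} | {D,H} | {C} — 5 equivalence classes.

5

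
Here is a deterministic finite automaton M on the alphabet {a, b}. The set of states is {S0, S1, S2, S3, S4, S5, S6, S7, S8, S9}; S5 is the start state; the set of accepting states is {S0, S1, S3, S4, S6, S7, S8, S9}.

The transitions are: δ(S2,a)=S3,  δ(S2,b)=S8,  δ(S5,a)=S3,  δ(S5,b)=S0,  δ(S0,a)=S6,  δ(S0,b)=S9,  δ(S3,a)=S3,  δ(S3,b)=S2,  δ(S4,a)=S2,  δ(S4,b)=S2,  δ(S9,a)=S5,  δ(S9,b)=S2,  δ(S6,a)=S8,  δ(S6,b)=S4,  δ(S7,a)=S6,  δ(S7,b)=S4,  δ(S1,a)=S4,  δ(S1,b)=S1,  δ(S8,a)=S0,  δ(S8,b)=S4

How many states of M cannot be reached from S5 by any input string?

Starting at S5 and following transitions, the reachable set is {S0, S2, S3, S4, S5, S6, S8, S9}. That leaves S1, S7 unreachable — 2 in total.

2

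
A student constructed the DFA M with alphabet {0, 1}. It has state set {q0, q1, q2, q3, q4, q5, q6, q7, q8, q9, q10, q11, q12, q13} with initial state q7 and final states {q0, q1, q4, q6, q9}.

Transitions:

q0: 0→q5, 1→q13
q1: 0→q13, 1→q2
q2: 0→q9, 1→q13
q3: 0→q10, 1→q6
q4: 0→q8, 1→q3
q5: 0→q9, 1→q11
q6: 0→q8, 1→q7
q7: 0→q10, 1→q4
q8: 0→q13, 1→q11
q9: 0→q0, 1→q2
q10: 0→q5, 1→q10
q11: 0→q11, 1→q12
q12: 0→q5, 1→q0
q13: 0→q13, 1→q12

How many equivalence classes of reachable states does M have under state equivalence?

Reachable states from the start: {q0,q2,q3,q4,q5,q6,q7,q8,q9,q10,q11,q12,q13}. Unreachable: {q1} — drop them.
Initial partition by acceptance: {q0,q4,q6,q9} | {q2,q3,q5,q7,q8,q10,q11,q12,q13}.
On input 0, block {q0,q4,q6,q9} splits into {q0,q4,q6} and {q9}.
Split {q2,q3,q5,q7,q8,q10,q11,q12,q13} by δ(·,0) → {q3,q7,q8,q10,q11,q12,q13} and {q2,q5}.
Split {q0,q4,q6} by δ(·,0) → {q4,q6} and {q0}.
Refine {q3,q7,q8,q10,q11,q12,q13} on symbol 0: members go to different blocks, giving {q3,q7,q8,q11,q13} and {q10,q12}.
Split {q3,q7,q8,q11,q13} by δ(·,0) → {q8,q11,q13} and {q3,q7}.
Refine {q8,q11,q13} on symbol 1: members go to different blocks, giving {q11,q13} and {q8}.
Refine {q10,q12} on symbol 1: members go to different blocks, giving {q10} and {q12}.
No further refinement is possible. Final partition (9 blocks): {q4,q6} | {q11,q13} | {q9} | {q2,q5} | {q0} | {q10} | {q3,q7} | {q8} | {q12}.

9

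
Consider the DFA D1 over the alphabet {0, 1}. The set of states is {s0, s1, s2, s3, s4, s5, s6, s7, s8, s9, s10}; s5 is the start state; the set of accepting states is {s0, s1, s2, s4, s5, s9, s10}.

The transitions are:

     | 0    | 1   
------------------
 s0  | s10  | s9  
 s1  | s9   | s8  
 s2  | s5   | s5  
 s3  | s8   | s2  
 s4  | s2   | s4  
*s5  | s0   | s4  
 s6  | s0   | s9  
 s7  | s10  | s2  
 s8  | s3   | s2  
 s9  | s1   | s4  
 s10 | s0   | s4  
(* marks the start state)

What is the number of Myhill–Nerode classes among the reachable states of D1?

Reachable states from the start: {s0,s1,s2,s3,s4,s5,s8,s9,s10}. Unreachable: {s6,s7} — drop them.
Initial partition by acceptance: {s0,s1,s2,s4,s5,s9,s10} | {s3,s8}.
Split {s0,s1,s2,s4,s5,s9,s10} by δ(·,1) → {s0,s2,s4,s5,s9,s10} and {s1}.
Split {s0,s2,s4,s5,s9,s10} by δ(·,0) → {s0,s2,s4,s5,s10} and {s9}.
Refine {s0,s2,s4,s5,s10} on symbol 1: members go to different blocks, giving {s2,s4,s5,s10} and {s0}.
Refine {s2,s4,s5,s10} on symbol 0: members go to different blocks, giving {s2,s4} and {s5,s10}.
Refine {s2,s4} on symbol 0: members go to different blocks, giving {s2} and {s4}.
Stable partition: {s2} | {s3,s8} | {s1} | {s9} | {s0} | {s5,s10} | {s4} — 7 equivalence classes.

7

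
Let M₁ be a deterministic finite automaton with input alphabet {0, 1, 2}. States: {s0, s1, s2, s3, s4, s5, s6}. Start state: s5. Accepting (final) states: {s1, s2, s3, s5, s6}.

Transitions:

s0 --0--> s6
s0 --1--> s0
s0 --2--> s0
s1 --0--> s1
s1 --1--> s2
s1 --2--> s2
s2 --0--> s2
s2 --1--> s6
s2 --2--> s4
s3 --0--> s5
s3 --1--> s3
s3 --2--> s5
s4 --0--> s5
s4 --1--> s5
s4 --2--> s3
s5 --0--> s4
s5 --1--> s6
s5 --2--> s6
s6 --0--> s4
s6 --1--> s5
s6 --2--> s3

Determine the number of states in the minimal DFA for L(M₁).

Reachable states from the start: {s3,s4,s5,s6}. Unreachable: {s0,s1,s2} — drop them.
Start with accepting vs non-accepting: {s3,s5,s6} | {s4}.
Refine {s3,s5,s6} on symbol 0: members go to different blocks, giving {s5,s6} and {s3}.
Split {s5,s6} by δ(·,2) → {s5} and {s6}.
No further refinement is possible. Final partition (4 blocks): {s5} | {s4} | {s3} | {s6}.

4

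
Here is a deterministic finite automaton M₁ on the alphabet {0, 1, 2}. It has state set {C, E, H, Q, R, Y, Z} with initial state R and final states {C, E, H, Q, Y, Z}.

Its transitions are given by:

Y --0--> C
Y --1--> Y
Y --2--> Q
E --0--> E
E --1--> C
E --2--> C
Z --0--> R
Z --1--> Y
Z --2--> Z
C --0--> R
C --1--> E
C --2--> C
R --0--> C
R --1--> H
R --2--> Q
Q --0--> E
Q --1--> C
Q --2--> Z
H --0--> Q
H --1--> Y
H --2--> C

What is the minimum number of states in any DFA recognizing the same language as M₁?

7

Start with accepting vs non-accepting: {C,E,H,Q,Y,Z} | {R}.
Split {C,E,H,Q,Y,Z} by δ(·,0) → {E,H,Q,Y} and {C,Z}.
Refine {E,H,Q,Y} on symbol 0: members go to different blocks, giving {E,H,Q} and {Y}.
Split {E,H,Q} by δ(·,1) → {E,Q} and {H}.
Refine {C,Z} on symbol 1: members go to different blocks, giving {C} and {Z}.
On input 2, block {E,Q} splits into {E} and {Q}.
No further refinement is possible. Final partition (7 blocks): {E} | {R} | {C} | {Y} | {H} | {Z} | {Q}.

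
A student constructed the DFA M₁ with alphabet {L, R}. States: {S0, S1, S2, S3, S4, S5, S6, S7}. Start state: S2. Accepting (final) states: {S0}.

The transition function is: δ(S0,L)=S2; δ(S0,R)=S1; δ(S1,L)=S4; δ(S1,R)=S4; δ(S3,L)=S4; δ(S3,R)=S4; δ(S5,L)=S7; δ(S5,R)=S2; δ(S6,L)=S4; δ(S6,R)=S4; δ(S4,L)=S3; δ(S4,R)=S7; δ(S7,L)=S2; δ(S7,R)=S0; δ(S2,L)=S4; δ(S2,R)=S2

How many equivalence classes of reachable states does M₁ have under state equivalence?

States {S5,S6} cannot be reached from the start state, so discard them.
Initial partition by acceptance: {S0} | {S1,S2,S3,S4,S7}.
On input R, block {S1,S2,S3,S4,S7} splits into {S1,S2,S3,S4} and {S7}.
Refine {S1,S2,S3,S4} on symbol R: members go to different blocks, giving {S1,S2,S3} and {S4}.
Split {S1,S2,S3} by δ(·,R) → {S1,S3} and {S2}.
Stable partition: {S0} | {S1,S3} | {S7} | {S4} | {S2} — 5 equivalence classes.

5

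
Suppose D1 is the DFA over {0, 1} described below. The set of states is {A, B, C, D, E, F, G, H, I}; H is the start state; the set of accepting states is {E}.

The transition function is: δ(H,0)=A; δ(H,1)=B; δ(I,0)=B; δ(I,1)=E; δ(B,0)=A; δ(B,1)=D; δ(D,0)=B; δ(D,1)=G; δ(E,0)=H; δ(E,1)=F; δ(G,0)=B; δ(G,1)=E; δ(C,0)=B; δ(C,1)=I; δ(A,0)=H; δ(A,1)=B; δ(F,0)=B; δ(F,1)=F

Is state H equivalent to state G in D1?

No

Reachable states from the start: {A,B,D,E,F,G,H}. Unreachable: {C,I} — drop them.
P0 = {E} | {A,B,D,F,G,H}.
Split {A,B,D,F,G,H} by δ(·,1) → {A,B,D,F,H} and {G}.
Split {A,B,D,F,H} by δ(·,1) → {A,B,F,H} and {D}.
Refine {A,B,F,H} on symbol 1: members go to different blocks, giving {A,F,H} and {B}.
Split {A,F,H} by δ(·,0) → {A,H} and {F}.
The partition is now stable with 6 blocks: {E} | {A,H} | {G} | {D} | {B} | {F}.
H and G end up in different blocks, so they are distinguishable. For instance, the string '1' is accepted from only G.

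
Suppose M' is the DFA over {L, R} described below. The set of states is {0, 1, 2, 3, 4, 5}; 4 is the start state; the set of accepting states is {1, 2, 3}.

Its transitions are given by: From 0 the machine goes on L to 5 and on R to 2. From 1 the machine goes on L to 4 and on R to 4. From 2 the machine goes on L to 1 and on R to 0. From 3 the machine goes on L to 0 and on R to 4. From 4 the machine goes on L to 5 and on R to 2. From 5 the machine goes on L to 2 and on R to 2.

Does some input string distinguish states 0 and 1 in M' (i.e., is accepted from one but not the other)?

First remove the unreachable states {3}; 5 states remain.
Start with accepting vs non-accepting: {1,2} | {0,4,5}.
On input L, block {1,2} splits into {1} and {2}.
Split {0,4,5} by δ(·,L) → {0,4} and {5}.
The partition is now stable with 4 blocks: {1} | {0,4} | {2} | {5}.
0 and 1 end up in different blocks, so they are distinguishable. For instance, the string 'ε' is accepted from only 1.

Yes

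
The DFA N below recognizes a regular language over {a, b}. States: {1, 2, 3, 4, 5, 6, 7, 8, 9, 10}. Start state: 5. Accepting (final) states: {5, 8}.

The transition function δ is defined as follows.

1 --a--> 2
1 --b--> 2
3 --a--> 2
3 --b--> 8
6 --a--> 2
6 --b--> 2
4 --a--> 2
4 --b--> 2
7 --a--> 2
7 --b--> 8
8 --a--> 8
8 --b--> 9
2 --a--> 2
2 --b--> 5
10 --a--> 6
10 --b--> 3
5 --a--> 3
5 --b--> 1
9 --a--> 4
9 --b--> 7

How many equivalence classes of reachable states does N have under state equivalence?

6

States {6,10} cannot be reached from the start state, so discard them.
Start with accepting vs non-accepting: {5,8} | {1,2,3,4,7,9}.
Refine {5,8} on symbol a: members go to different blocks, giving {5} and {8}.
On input b, block {1,2,3,4,7,9} splits into {1,4,9} and {3,7} and {2}.
Split {1,4,9} by δ(·,a) → {1,4} and {9}.
No further refinement is possible. Final partition (6 blocks): {5} | {1,4} | {8} | {3,7} | {2} | {9}.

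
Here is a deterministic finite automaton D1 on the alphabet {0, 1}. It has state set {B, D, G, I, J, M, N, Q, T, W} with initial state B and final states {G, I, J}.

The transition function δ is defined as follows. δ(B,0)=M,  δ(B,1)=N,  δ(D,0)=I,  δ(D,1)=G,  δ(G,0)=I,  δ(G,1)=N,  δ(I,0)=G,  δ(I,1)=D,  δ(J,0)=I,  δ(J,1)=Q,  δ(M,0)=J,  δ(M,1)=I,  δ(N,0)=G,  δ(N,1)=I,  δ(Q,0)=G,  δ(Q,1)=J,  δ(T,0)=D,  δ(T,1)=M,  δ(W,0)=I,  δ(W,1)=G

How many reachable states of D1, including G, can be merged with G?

Reachable states from the start: {B,D,G,I,J,M,N,Q}. Unreachable: {T,W} — drop them.
Start with accepting vs non-accepting: {G,I,J} | {B,D,M,N,Q}.
Split {B,D,M,N,Q} by δ(·,0) → {D,M,N,Q} and {B}.
Stable partition: {G,I,J} | {D,M,N,Q} | {B} — 3 equivalence classes.
The equivalence class containing G is {G,I,J}, of size 3.

3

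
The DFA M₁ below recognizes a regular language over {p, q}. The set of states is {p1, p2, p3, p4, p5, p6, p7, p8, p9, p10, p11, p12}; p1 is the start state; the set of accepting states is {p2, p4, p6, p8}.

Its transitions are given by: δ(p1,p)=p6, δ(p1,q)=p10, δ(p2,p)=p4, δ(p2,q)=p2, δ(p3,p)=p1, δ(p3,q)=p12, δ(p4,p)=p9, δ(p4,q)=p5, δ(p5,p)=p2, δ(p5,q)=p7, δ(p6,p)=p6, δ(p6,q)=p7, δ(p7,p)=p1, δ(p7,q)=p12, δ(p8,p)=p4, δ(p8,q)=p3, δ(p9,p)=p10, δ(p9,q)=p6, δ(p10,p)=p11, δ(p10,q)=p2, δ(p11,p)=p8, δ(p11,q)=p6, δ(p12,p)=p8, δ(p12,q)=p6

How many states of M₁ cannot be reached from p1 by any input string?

A breadth-first search from the start state visits every state.

0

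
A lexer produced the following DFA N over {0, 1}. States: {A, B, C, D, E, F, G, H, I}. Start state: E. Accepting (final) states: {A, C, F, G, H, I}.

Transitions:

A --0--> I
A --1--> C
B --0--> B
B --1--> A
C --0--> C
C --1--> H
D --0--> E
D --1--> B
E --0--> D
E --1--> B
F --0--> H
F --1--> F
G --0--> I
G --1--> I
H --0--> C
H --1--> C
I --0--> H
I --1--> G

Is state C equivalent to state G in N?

Yes

Reachable states from the start: {A,B,C,D,E,G,H,I}. Unreachable: {F} — drop them.
Start with accepting vs non-accepting: {A,C,G,H,I} | {B,D,E}.
Split {B,D,E} by δ(·,1) → {D,E} and {B}.
Stable partition: {A,C,G,H,I} | {D,E} | {B} — 3 equivalence classes.
C and G lie in the same block of the stable partition, so they are equivalent — no string distinguishes them.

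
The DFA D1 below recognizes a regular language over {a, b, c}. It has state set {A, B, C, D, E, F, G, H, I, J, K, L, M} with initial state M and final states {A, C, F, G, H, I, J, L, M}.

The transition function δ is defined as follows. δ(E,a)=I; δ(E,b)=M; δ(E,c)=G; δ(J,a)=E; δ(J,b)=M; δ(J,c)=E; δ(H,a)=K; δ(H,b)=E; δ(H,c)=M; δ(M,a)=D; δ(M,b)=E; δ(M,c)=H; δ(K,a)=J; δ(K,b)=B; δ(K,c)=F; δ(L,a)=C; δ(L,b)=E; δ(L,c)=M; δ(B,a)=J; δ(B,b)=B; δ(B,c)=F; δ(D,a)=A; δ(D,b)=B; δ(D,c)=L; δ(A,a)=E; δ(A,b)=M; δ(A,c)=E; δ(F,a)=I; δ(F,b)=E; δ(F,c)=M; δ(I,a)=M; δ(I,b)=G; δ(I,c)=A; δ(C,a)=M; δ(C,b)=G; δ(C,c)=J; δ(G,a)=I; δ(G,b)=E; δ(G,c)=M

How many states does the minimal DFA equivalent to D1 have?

6

Start with accepting vs non-accepting: {A,C,F,G,H,I,J,L,M} | {B,D,E,K}.
On input a, block {A,C,F,G,H,I,J,L,M} splits into {C,F,G,I,L} and {A,H,J,M}.
Split {C,F,G,I,L} by δ(·,a) → {F,G,L} and {C,I}.
On input a, block {B,D,E,K} splits into {B,D,K} and {E}.
Refine {A,H,J,M} on symbol a: members go to different blocks, giving {A,J} and {H,M}.
Stable partition: {F,G,L} | {B,D,K} | {A,J} | {C,I} | {E} | {H,M} — 6 equivalence classes.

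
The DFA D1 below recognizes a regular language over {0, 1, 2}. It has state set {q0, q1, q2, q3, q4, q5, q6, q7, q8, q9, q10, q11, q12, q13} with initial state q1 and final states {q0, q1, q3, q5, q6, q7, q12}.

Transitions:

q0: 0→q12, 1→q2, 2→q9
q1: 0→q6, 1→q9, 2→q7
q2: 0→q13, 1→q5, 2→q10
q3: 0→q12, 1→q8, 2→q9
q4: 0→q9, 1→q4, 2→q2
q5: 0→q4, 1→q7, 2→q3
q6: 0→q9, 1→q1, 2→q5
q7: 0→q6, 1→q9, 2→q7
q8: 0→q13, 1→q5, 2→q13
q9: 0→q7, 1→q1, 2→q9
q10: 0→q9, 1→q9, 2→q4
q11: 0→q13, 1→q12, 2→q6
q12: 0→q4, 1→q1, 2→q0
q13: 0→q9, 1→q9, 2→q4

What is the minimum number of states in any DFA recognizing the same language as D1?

Reachable states from the start: {q0,q1,q2,q3,q4,q5,q6,q7,q8,q9,q10,q12,q13}. Unreachable: {q11} — drop them.
Start with accepting vs non-accepting: {q0,q1,q3,q5,q6,q7,q12} | {q2,q4,q8,q9,q10,q13}.
On input 0, block {q0,q1,q3,q5,q6,q7,q12} splits into {q0,q1,q3,q7} and {q5,q6,q12}.
Split {q0,q1,q3,q7} by δ(·,2) → {q0,q3} and {q1,q7}.
On input 0, block {q2,q4,q8,q9,q10,q13} splits into {q2,q4,q8,q10,q13} and {q9}.
Split {q2,q4,q8,q10,q13} by δ(·,0) → {q4,q10,q13} and {q2,q8}.
Split {q4,q10,q13} by δ(·,1) → {q10,q13} and {q4}.
Split {q5,q6,q12} by δ(·,0) → {q5,q12} and {q6}.
The partition is now stable with 8 blocks: {q0,q3} | {q10,q13} | {q5,q12} | {q1,q7} | {q9} | {q2,q8} | {q4} | {q6}.

8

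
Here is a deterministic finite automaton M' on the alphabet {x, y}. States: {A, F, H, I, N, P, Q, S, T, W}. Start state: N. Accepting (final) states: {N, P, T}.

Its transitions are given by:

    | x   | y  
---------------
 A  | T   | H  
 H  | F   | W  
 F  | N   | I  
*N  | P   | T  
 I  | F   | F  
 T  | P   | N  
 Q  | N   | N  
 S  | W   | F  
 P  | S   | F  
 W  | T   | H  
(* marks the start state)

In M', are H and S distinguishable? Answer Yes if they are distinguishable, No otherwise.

First remove the unreachable states {A,Q}; 8 states remain.
P0 = {N,P,T} | {F,H,I,S,W}.
Refine {N,P,T} on symbol x: members go to different blocks, giving {N,T} and {P}.
Split {F,H,I,S,W} by δ(·,x) → {H,I,S} and {F,W}.
Stable partition: {N,T} | {H,I,S} | {P} | {F,W} — 4 equivalence classes.
H and S lie in the same block of the stable partition, so they are equivalent — no string distinguishes them.

No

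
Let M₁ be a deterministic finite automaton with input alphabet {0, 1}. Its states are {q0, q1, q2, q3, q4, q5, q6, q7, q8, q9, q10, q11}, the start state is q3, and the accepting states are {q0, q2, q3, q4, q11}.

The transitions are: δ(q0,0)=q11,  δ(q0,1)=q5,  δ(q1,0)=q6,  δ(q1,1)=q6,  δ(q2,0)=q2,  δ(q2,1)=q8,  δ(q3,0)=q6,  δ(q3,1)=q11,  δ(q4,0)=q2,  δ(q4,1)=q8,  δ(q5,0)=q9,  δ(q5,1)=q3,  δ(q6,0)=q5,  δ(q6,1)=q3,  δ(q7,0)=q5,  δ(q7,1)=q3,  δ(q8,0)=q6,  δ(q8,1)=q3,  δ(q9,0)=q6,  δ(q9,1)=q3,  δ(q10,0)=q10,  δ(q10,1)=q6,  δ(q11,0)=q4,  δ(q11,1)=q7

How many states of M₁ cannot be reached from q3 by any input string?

3

Starting at q3 and following transitions, the reachable set is {q2, q3, q4, q5, q6, q7, q8, q9, q11}. That leaves q0, q1, q10 unreachable — 3 in total.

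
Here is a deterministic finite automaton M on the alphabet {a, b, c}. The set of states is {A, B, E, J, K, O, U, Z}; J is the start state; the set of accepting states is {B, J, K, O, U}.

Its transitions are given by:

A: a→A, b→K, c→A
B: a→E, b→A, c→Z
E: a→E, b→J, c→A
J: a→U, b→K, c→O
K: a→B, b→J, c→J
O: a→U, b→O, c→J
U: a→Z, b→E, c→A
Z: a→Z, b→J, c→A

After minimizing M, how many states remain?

3

All states are reachable from the start state.
Start with accepting vs non-accepting: {B,J,K,O,U} | {A,E,Z}.
Refine {B,J,K,O,U} on symbol a: members go to different blocks, giving {J,K,O} and {B,U}.
No further refinement is possible. Final partition (3 blocks): {J,K,O} | {A,E,Z} | {B,U}.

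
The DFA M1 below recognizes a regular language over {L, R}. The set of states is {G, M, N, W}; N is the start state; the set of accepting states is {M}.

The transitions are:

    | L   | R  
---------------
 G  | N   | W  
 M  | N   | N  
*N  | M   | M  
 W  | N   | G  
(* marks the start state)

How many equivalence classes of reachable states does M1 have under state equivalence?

2

Reachable states from the start: {M,N}. Unreachable: {G,W} — drop them.
P0 = {M} | {N}.
The partition is now stable with 2 blocks: {M} | {N}.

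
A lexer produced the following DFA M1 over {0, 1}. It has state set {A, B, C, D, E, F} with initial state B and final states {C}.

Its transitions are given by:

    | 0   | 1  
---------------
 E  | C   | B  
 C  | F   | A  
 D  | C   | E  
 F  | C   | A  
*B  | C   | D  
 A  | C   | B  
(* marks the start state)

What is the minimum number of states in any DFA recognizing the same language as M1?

2

Initial partition by acceptance: {C} | {A,B,D,E,F}.
Stable partition: {C} | {A,B,D,E,F} — 2 equivalence classes.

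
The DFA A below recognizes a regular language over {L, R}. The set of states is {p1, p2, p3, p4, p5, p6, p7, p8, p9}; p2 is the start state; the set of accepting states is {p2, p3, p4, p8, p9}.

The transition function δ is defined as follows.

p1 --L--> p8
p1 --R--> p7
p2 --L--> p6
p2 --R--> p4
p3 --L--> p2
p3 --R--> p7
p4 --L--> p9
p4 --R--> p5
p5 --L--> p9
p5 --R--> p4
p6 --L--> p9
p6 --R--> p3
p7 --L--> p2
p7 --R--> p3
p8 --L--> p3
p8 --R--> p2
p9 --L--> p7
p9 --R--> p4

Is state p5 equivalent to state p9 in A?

No

First remove the unreachable states {p1,p8}; 7 states remain.
P0 = {p2,p3,p4,p9} | {p5,p6,p7}.
Refine {p2,p3,p4,p9} on symbol L: members go to different blocks, giving {p2,p9} and {p3,p4}.
Stable partition: {p2,p9} | {p5,p6,p7} | {p3,p4} — 3 equivalence classes.
p5 and p9 end up in different blocks, so they are distinguishable. For instance, the string 'ε' is accepted from only p9.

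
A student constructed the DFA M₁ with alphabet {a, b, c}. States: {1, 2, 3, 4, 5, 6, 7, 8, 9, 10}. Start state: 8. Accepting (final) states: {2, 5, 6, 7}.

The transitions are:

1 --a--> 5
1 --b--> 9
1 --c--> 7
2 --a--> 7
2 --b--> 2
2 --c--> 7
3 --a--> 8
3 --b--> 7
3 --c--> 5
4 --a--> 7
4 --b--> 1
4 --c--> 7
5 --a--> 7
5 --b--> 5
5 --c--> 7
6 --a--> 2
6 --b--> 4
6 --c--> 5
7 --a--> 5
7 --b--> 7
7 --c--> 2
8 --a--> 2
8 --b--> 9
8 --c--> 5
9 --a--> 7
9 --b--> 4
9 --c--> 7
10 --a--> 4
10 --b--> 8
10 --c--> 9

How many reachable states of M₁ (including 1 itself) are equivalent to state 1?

4

First remove the unreachable states {3,6,10}; 7 states remain.
Start with accepting vs non-accepting: {2,5,7} | {1,4,8,9}.
Stable partition: {2,5,7} | {1,4,8,9} — 2 equivalence classes.
The equivalence class containing 1 is {1,4,8,9}, of size 4.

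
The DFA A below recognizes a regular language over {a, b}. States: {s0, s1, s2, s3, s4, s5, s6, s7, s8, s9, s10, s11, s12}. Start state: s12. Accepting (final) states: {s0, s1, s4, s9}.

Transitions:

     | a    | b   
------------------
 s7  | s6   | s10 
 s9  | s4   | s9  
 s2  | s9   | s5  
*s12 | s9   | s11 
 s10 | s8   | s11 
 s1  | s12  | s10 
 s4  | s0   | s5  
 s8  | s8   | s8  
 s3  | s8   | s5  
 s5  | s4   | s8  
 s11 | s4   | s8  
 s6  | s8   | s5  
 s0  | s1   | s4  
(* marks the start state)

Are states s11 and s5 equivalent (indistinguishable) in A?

Yes

Reachable states from the start: {s0,s1,s4,s5,s8,s9,s10,s11,s12}. Unreachable: {s2,s3,s6,s7} — drop them.
Initial partition by acceptance: {s0,s1,s4,s9} | {s5,s8,s10,s11,s12}.
On input a, block {s0,s1,s4,s9} splits into {s0,s4,s9} and {s1}.
Split {s0,s4,s9} by δ(·,a) → {s4,s9} and {s0}.
Refine {s4,s9} on symbol a: members go to different blocks, giving {s4} and {s9}.
Split {s5,s8,s10,s11,s12} by δ(·,a) → {s5,s11} and {s8,s10} and {s12}.
Split {s8,s10} by δ(·,b) → {s8} and {s10}.
The partition is now stable with 8 blocks: {s4} | {s5,s11} | {s1} | {s0} | {s9} | {s8} | {s12} | {s10}.
s11 and s5 lie in the same block of the stable partition, so they are equivalent — no string distinguishes them.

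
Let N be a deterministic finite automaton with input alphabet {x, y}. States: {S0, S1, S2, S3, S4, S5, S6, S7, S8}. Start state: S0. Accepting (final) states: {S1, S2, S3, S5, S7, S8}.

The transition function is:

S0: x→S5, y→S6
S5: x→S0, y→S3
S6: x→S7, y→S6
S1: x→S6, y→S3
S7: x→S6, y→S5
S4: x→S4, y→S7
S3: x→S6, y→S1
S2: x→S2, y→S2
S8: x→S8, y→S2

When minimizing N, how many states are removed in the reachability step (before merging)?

3

Starting at S0 and following transitions, the reachable set is {S0, S1, S3, S5, S6, S7}. That leaves S2, S4, S8 unreachable — 3 in total.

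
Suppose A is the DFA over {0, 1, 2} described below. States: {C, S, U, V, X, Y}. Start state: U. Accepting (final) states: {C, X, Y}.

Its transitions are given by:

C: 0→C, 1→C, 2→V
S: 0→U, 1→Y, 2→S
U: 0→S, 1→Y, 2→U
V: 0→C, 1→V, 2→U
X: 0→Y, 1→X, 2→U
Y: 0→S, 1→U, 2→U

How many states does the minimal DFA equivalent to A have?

Reachable states from the start: {S,U,Y}. Unreachable: {C,V,X} — drop them.
Initial partition by acceptance: {Y} | {S,U}.
The partition is now stable with 2 blocks: {Y} | {S,U}.

2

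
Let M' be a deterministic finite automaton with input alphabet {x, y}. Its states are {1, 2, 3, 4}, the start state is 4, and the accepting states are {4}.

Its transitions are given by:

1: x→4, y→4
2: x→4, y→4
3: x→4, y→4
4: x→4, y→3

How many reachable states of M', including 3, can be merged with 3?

States {1,2} cannot be reached from the start state, so discard them.
P0 = {4} | {3}.
The partition is now stable with 2 blocks: {4} | {3}.
The equivalence class containing 3 is {3}, of size 1.

1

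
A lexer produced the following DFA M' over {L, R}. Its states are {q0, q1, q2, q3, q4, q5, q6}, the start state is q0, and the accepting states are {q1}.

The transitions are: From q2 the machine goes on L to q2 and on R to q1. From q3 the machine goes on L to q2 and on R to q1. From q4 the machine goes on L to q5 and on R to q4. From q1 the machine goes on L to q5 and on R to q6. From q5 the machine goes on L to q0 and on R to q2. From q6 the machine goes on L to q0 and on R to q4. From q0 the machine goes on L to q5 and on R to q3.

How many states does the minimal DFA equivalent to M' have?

All states are reachable from the start state.
P0 = {q1} | {q0,q2,q3,q4,q5,q6}.
Refine {q0,q2,q3,q4,q5,q6} on symbol R: members go to different blocks, giving {q0,q4,q5,q6} and {q2,q3}.
Split {q0,q4,q5,q6} by δ(·,R) → {q0,q5} and {q4,q6}.
The partition is now stable with 4 blocks: {q1} | {q0,q5} | {q2,q3} | {q4,q6}.

4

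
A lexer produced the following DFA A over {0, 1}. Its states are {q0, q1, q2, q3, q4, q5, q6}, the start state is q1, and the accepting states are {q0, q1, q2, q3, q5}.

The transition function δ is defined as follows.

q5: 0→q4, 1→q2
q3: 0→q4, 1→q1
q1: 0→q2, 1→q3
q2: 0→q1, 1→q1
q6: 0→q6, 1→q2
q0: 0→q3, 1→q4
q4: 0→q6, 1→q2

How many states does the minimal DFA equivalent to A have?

States {q0,q5} cannot be reached from the start state, so discard them.
Initial partition by acceptance: {q1,q2,q3} | {q4,q6}.
Split {q1,q2,q3} by δ(·,0) → {q1,q2} and {q3}.
Refine {q1,q2} on symbol 1: members go to different blocks, giving {q1} and {q2}.
No further refinement is possible. Final partition (4 blocks): {q1} | {q4,q6} | {q3} | {q2}.

4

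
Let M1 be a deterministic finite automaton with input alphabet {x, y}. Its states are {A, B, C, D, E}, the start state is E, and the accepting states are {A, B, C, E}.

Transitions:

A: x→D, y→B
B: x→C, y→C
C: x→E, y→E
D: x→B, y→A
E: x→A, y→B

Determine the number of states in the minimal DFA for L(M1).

5

Initial partition by acceptance: {A,B,C,E} | {D}.
On input x, block {A,B,C,E} splits into {B,C,E} and {A}.
Split {B,C,E} by δ(·,x) → {B,C} and {E}.
Split {B,C} by δ(·,x) → {B} and {C}.
The partition is now stable with 5 blocks: {B} | {D} | {A} | {E} | {C}.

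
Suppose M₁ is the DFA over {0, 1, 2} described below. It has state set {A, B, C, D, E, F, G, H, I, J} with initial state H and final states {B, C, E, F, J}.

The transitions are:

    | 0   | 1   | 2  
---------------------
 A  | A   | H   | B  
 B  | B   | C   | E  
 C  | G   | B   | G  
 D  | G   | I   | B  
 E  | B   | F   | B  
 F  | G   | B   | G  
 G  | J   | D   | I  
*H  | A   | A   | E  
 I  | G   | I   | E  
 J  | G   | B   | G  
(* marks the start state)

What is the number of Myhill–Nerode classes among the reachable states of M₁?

5

Every state is reachable, so we keep all 10.
Initial partition by acceptance: {B,C,E,F,J} | {A,D,G,H,I}.
Refine {B,C,E,F,J} on symbol 0: members go to different blocks, giving {C,F,J} and {B,E}.
Split {A,D,G,H,I} by δ(·,0) → {A,D,H,I} and {G}.
Refine {A,D,H,I} on symbol 0: members go to different blocks, giving {A,H} and {D,I}.
No further refinement is possible. Final partition (5 blocks): {C,F,J} | {A,H} | {B,E} | {G} | {D,I}.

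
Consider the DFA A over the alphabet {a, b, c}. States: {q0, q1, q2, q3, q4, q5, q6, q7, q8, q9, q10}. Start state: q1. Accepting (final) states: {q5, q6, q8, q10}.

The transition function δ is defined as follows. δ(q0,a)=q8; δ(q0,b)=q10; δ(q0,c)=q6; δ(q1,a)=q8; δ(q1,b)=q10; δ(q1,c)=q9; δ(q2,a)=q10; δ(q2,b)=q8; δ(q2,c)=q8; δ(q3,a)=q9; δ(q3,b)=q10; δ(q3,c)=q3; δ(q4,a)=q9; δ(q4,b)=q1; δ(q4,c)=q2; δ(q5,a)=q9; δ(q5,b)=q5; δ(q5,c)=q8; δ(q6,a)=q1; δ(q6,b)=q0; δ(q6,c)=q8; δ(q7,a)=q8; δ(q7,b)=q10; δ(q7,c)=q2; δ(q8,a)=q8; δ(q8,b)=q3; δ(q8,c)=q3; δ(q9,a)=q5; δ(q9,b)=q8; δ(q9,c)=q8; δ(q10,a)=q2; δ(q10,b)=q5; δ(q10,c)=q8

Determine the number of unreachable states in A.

No path from q1 leads to q0, q4, q6, q7; the other 7 states are all reachable.

4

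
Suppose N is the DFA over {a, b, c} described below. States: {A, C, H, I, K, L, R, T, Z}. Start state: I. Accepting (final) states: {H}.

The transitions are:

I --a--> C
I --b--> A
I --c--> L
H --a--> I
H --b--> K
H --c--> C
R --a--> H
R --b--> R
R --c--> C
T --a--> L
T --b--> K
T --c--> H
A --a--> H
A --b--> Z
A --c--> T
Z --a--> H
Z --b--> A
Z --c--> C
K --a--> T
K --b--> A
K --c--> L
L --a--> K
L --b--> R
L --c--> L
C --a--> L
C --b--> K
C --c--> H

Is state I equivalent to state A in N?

All states are reachable from the start state.
Start with accepting vs non-accepting: {H} | {A,C,I,K,L,R,T,Z}.
On input a, block {A,C,I,K,L,R,T,Z} splits into {C,I,K,L,T} and {A,R,Z}.
Refine {C,I,K,L,T} on symbol b: members go to different blocks, giving {I,K,L} and {C,T}.
Split {I,K,L} by δ(·,a) → {I,K} and {L}.
No further refinement is possible. Final partition (5 blocks): {H} | {I,K} | {A,R,Z} | {C,T} | {L}.
I and A end up in different blocks, so they are distinguishable. For instance, the string 'a' is accepted from only A.

No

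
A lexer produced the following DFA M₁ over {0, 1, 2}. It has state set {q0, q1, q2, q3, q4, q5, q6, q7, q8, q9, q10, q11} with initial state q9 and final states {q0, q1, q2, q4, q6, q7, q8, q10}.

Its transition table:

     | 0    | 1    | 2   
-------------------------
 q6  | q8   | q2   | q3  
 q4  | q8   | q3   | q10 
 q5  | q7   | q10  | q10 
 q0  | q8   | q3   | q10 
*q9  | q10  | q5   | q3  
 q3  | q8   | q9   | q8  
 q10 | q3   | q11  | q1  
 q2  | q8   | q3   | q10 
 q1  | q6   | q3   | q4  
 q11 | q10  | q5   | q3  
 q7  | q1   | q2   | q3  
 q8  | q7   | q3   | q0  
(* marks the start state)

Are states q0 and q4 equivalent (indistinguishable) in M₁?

Yes

P0 = {q0,q1,q2,q4,q6,q7,q8,q10} | {q3,q5,q9,q11}.
Split {q0,q1,q2,q4,q6,q7,q8,q10} by δ(·,0) → {q0,q1,q2,q4,q6,q7,q8} and {q10}.
Split {q0,q1,q2,q4,q6,q7,q8} by δ(·,1) → {q0,q1,q2,q4,q8} and {q6,q7}.
Split {q0,q1,q2,q4,q8} by δ(·,0) → {q0,q2,q4} and {q1,q8}.
Split {q3,q5,q9,q11} by δ(·,0) → {q9,q11} and {q3} and {q5}.
No further refinement is possible. Final partition (7 blocks): {q0,q2,q4} | {q9,q11} | {q10} | {q6,q7} | {q1,q8} | {q3} | {q5}.
q0 and q4 lie in the same block of the stable partition, so they are equivalent — no string distinguishes them.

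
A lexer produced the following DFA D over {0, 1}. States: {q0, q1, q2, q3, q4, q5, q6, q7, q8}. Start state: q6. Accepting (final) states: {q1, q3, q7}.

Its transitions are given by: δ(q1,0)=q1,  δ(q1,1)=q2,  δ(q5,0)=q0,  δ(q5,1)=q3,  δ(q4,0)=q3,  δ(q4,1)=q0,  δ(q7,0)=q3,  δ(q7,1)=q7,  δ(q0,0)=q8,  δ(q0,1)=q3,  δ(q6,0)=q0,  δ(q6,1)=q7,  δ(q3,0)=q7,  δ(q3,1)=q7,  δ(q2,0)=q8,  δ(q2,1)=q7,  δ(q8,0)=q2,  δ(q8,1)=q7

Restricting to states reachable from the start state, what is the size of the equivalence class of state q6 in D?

States {q1,q4,q5} cannot be reached from the start state, so discard them.
Initial partition by acceptance: {q3,q7} | {q0,q2,q6,q8}.
The partition is now stable with 2 blocks: {q3,q7} | {q0,q2,q6,q8}.
The equivalence class containing q6 is {q0,q2,q6,q8}, of size 4.

4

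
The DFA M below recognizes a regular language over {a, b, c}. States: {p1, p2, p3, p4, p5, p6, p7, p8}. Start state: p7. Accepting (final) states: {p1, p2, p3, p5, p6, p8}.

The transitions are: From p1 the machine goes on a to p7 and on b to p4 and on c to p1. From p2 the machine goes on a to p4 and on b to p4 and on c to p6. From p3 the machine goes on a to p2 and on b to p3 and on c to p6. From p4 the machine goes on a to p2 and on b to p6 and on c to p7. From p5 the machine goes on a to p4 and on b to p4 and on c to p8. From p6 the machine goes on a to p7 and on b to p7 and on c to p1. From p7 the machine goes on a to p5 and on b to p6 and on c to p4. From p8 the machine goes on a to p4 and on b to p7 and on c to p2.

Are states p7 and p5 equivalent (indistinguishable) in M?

No

Reachable states from the start: {p1,p2,p4,p5,p6,p7,p8}. Unreachable: {p3} — drop them.
P0 = {p1,p2,p5,p6,p8} | {p4,p7}.
The partition is now stable with 2 blocks: {p1,p2,p5,p6,p8} | {p4,p7}.
p7 and p5 end up in different blocks, so they are distinguishable. For instance, the string 'ε' is accepted from only p5.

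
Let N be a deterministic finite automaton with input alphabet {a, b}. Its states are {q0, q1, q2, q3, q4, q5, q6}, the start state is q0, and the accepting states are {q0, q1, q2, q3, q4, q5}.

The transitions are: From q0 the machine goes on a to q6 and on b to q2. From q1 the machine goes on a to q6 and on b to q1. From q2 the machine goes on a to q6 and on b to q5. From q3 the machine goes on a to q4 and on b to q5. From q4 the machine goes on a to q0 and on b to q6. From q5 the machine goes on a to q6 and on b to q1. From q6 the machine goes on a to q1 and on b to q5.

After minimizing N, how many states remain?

2

Reachable states from the start: {q0,q1,q2,q5,q6}. Unreachable: {q3,q4} — drop them.
P0 = {q0,q1,q2,q5} | {q6}.
No further refinement is possible. Final partition (2 blocks): {q0,q1,q2,q5} | {q6}.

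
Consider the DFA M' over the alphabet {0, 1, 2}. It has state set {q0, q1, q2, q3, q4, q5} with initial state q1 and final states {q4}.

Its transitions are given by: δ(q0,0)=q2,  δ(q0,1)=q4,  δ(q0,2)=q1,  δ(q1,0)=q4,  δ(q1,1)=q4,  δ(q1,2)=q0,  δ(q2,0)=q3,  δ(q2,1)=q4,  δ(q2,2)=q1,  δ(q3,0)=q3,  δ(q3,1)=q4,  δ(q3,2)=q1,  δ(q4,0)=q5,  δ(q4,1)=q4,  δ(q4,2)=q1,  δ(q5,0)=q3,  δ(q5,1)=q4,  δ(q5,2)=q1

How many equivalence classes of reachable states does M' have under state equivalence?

Every state is reachable, so we keep all 6.
Initial partition by acceptance: {q4} | {q0,q1,q2,q3,q5}.
On input 0, block {q0,q1,q2,q3,q5} splits into {q0,q2,q3,q5} and {q1}.
The partition is now stable with 3 blocks: {q4} | {q0,q2,q3,q5} | {q1}.

3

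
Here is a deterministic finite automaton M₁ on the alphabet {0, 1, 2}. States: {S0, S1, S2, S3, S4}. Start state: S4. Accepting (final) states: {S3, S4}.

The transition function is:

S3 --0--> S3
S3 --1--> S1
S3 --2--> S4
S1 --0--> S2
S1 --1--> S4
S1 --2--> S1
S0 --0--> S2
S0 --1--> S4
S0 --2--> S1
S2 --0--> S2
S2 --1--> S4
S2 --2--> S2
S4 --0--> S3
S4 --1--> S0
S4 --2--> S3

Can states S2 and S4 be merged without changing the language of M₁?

No

Every state is reachable, so we keep all 5.
Start with accepting vs non-accepting: {S3,S4} | {S0,S1,S2}.
Stable partition: {S3,S4} | {S0,S1,S2} — 2 equivalence classes.
S2 and S4 end up in different blocks, so they are distinguishable. For instance, the string 'ε' is accepted from only S4.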